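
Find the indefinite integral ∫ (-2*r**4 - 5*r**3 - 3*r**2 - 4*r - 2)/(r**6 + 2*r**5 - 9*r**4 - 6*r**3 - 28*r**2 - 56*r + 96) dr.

Factor the denominator: (r - 3)*(r - 1)*(r + 2)*(r + 4)*(r**2 + 4).
Partial-fraction decomposition: (19*r - 66)/(200*(r**2 + 4)) + 113/(700*(r + 4)) + 1/(120*(r + 2)) + 8/(75*(r - 1)) - 13/(35*(r - 3)).
Integrate each term; A/(r−a) gives A·log|r−a|; the (Br+D)/(r²+p²) term gives a log and an atan.

-13*log(r - 3)/35 + 8*log(r - 1)/75 + log(r + 2)/120 + 113*log(r + 4)/700 + 19*log(r**2 + 4)/400 - 33*atan(r/2)/200 + C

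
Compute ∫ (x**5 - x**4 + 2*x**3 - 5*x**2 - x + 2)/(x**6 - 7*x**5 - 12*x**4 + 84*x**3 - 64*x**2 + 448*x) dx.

log(x)/224 + 14842*log(x - 7)/12243 - 407*log(x - 4)/960 + 741*log(x + 4)/3520 - 7*log(x**2 + 4)/4240 + 11*atan(x/2)/424 + C

Factor the denominator: x*(x - 7)*(x - 4)*(x + 4)*(x**2 + 4).
Partial-fraction decomposition: -(7*x - 110)/(2120*(x**2 + 4)) + 741/(3520*(x + 4)) - 407/(960*(x - 4)) + 14842/(12243*(x - 7)) + 1/(224*x).
Integrate each term; A/(x−a) gives A·log|x−a|; the (Bx+D)/(x²+p²) term gives a log and an atan.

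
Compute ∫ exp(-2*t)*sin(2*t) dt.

-exp(-2*t)*sin(2*t)/4 - exp(-2*t)*cos(2*t)/4 + C

Let I denote the integral. Integrate by parts with u = sin(2*t), dv = exp(-2*t) dt, so v = -exp(-2*t)/2: I = -exp(-2*t)*sin(2*t)/2 + ∫ exp(-2*t)*cos(2*t) dt.
Apply parts again with u = cos(2*t), dv = exp(-2*t) dt: ∫ exp(-2*t)*cos(2*t) dt = -exp(-2*t)*cos(2*t)/2 − I. Substituting back brings back I: I = -exp(-2*t)*sin(2*t)/2 - exp(-2*t)*cos(2*t)/2 − I.
Solving for I: (1 + 1)·I equals the remaining terms, so I = (1/2)·(-exp(-2*t)*sin(2*t)/2 - exp(-2*t)*cos(2*t)/2).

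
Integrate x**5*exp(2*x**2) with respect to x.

(2*x**4 - 2*x**2 + 1)*exp(2*x**2)/8 + C

Let u = x², du = 2x dx; rewrite as (1/2)∫ u^2·exp(2u) du.
Now integrate by parts 2 times.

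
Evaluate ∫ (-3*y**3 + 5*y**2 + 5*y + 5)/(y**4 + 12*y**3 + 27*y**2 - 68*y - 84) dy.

Factor the denominator: (y - 2)*(y + 1)*(y + 6)*(y + 7).
Partial-fraction decomposition: -622/(27*(y + 7)) + 803/(40*(y + 6)) - 4/(45*(y + 1)) + 11/(216*(y - 2)).
Integrate each term: A/(y−a) contributes A·log|y−a|.

11*log(y - 2)/216 - 4*log(y + 1)/45 + 803*log(y + 6)/40 - 622*log(y + 7)/27 + C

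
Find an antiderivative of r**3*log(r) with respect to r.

r**4*log(r)/4 - r**4/16 + C

Use integration by parts with u = log(r), dv = r**3 dr.
Then du = 1/r dr and v = r**4/4.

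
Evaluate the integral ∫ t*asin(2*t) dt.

t**2*asin(2*t)/2 + t*sqrt(-4*t**2 + 1)/8 - asin(2*t)/16 + C

Use integration by parts with u = arcsin(2*t), dv = t dt.
Then du = 2/sqrt(-4*t**2 + 1) dt.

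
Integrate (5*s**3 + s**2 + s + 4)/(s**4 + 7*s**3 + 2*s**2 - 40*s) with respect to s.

Factor the denominator: s*(s - 2)*(s + 4)*(s + 5).
Partial-fraction decomposition: 601/(35*(s + 5)) - 38/(3*(s + 4)) + 25/(42*(s - 2)) - 1/(10*s).
Integrate each term: A/(s−a) contributes A·log|s−a|.

-log(s)/10 + 25*log(s - 2)/42 - 38*log(s + 4)/3 + 601*log(s + 5)/35 + C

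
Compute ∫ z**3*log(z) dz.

Use integration by parts with u = log(z), dv = z**3 dz.
Then du = 1/z dz and v = z**4/4.

z**4*log(z)/4 - z**4/16 + C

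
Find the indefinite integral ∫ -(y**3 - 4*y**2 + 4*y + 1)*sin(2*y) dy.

Use integration by parts with u = y**3 - 4*y**2 + 4*y + 1, dv = -sin(2*y) dy, so v = cos(2*y)/2.
Apply parts 3 times (tabular method): alternate signs, differentiate u down to 0, integrate dv up.

y**3*cos(2*y)/2 - 3*y**2*sin(2*y)/4 - 2*y**2*cos(2*y) + 2*y*sin(2*y) + 5*y*cos(2*y)/4 - 5*sin(2*y)/8 + 3*cos(2*y)/2 + C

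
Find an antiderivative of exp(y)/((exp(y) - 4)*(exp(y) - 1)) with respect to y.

log(exp(y) - 4)/3 - log(exp(y) - 1)/3 + C

Let u = e^y, du = e^y dy.
The integral becomes ∫ du/((u-1)(u-4)); decompose into partial fractions.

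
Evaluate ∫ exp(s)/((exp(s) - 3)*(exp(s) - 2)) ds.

log(exp(s) - 3) - log(exp(s) - 2) + C

Let u = e^s, du = e^s ds.
The integral becomes ∫ du/((u-3)(u-2)); decompose into partial fractions.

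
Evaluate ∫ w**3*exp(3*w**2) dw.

(3*w**2 - 1)*exp(3*w**2)/18 + C

Let u = w², du = 2w dw; rewrite as (1/2)∫ u^1·exp(3u) du.
Now integrate by parts 1 time.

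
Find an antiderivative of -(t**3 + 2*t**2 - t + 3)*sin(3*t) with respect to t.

Use integration by parts with u = t**3 + 2*t**2 - t + 3, dv = -sin(3*t) dt, so v = cos(3*t)/3.
Apply parts 3 times (tabular method): alternate signs, differentiate u down to 0, integrate dv up.

t**3*cos(3*t)/3 - t**2*sin(3*t)/3 + 2*t**2*cos(3*t)/3 - 4*t*sin(3*t)/9 - 5*t*cos(3*t)/9 + 5*sin(3*t)/27 + 23*cos(3*t)/27 + C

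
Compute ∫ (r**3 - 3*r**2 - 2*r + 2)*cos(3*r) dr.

Use integration by parts with u = r**3 - 3*r**2 - 2*r + 2, dv = cos(3*r) dr, so v = sin(3*r)/3.
Apply parts 3 times (tabular method): alternate signs, differentiate u down to 0, integrate dv up.

r**3*sin(3*r)/3 - r**2*sin(3*r) + r**2*cos(3*r)/3 - 8*r*sin(3*r)/9 - 2*r*cos(3*r)/3 + 8*sin(3*r)/9 - 8*cos(3*r)/27 + C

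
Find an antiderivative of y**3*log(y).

Use integration by parts with u = log(y), dv = y**3 dy.
Then du = 1/y dy and v = y**4/4.

y**4*log(y)/4 - y**4/16 + C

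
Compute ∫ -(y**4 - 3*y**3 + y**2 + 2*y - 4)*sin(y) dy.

y**4*cos(y) - 4*y**3*sin(y) - 3*y**3*cos(y) + 9*y**2*sin(y) - 11*y**2*cos(y) + 22*y*sin(y) + 20*y*cos(y) - 20*sin(y) + 18*cos(y) + C

Use integration by parts with u = y**4 - 3*y**3 + y**2 + 2*y - 4, dv = -sin(y) dy, so v = cos(y).
Apply parts 4 times (tabular method): alternate signs, differentiate u down to 0, integrate dv up.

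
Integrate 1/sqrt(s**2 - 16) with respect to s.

log(s + sqrt(s**2 - 16)) + C

Substitute s = 4·sec(θ), so ds = 4·sec(θ)*tan(θ) dθ and the radical becomes sqrt(s**2 - 16) = 4·tan(θ) by the Pythagorean identity.
Integrate the resulting trig expression in θ, then back-substitute sec(θ) = s/4, tan(θ) = sqrt(s**2 - 16)/4 (absorbing any constant into C).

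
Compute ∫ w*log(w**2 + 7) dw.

w**2*log(w**2 + 7)/2 - w**2/2 + 7*log(w**2 + 7)/2 + C

Let u = w**2 + 7, so du = (2*w) dw.
The integral becomes (1/2)·∫ log(u) du; integrate by parts with u′=log(u), dv′=du.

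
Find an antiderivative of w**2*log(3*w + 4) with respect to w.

w**3*log(3*w + 4)/3 - w**3/9 + 2*w**2/9 - 16*w/27 + 64*log(3*w + 4)/81 + C

Use integration by parts with u = log(3*w + 4), dv = w**2 dw.
Then du = 3/(3*w + 4) dw and v = w**3/3.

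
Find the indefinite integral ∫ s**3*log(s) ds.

s**4*log(s)/4 - s**4/16 + C

Use integration by parts with u = log(s), dv = s**3 ds.
Then du = 1/s ds and v = s**4/4.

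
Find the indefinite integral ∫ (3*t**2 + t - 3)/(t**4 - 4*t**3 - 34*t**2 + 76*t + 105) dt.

151*log(t - 7)/384 - 27*log(t - 3)/128 - log(t + 1)/128 - 67*log(t + 5)/384 + C

Factor the denominator: (t - 7)*(t - 3)*(t + 1)*(t + 5).
Partial-fraction decomposition: -67/(384*(t + 5)) - 1/(128*(t + 1)) - 27/(128*(t - 3)) + 151/(384*(t - 7)).
Integrate each term: A/(t−a) contributes A·log|t−a|.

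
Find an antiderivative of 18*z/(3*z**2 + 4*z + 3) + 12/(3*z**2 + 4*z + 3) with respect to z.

3*log(3*z**2 + 4*z + 3) + C

Let u = 3*z**2 + 4*z + 3, so du = (6*z + 4) dz.
Rewriting, the integral becomes 3·∫ 1/u du = 3·log(u).
Substituting back, u = 3*z**2 + 4*z + 3.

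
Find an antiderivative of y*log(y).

Use integration by parts with u = log(y), dv = y dy.
Then du = 1/y dy and v = y**2/2.

y**2*log(y)/2 - y**2/4 + C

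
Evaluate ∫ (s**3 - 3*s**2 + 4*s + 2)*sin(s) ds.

-s**3*cos(s) + 3*s**2*sin(s) + 3*s**2*cos(s) - 6*s*sin(s) + 2*s*cos(s) - 2*sin(s) - 8*cos(s) + C

Use integration by parts with u = s**3 - 3*s**2 + 4*s + 2, dv = sin(s) ds, so v = -cos(s).
Apply parts 3 times (tabular method): alternate signs, differentiate u down to 0, integrate dv up.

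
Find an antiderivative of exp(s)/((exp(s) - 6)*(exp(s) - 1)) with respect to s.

log(exp(s) - 6)/5 - log(exp(s) - 1)/5 + C

Let u = e^s, du = e^s ds.
The integral becomes ∫ du/((u-1)(u-6)); decompose into partial fractions.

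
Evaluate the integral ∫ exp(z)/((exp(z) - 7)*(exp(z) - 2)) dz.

Let u = e^z, du = e^z dz.
The integral becomes ∫ du/((u-2)(u-7)); decompose into partial fractions.

log(exp(z) - 7)/5 - log(exp(z) - 2)/5 + C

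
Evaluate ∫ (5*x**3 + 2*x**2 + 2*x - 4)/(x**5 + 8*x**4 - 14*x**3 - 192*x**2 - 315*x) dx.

Factor the denominator: x*(x - 5)*(x + 3)**2*(x + 7).
Partial-fraction decomposition: -545/(448*(x + 7)) + 2365/(2304*(x + 3)) - 127/(96*(x + 3)**2) + 227/(1280*(x - 5)) + 4/(315*x).
Integrate each term; A/(x−a) gives A·log|x−a|; A/(x−a)² gives −A/(x−a).

4*log(x)/315 + 227*log(x - 5)/1280 + 2365*log(x + 3)/2304 - 545*log(x + 7)/448 + 127/(96*x + 288) + C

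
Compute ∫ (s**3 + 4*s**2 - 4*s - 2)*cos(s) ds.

s**3*sin(s) + 4*s**2*sin(s) + 3*s**2*cos(s) - 10*s*sin(s) + 8*s*cos(s) - 10*sin(s) - 10*cos(s) + C

Use integration by parts with u = s**3 + 4*s**2 - 4*s - 2, dv = cos(s) ds, so v = sin(s).
Apply parts 3 times (tabular method): alternate signs, differentiate u down to 0, integrate dv up.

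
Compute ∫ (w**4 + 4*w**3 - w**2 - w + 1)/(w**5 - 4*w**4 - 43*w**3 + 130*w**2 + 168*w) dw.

Factor the denominator: w*(w - 7)*(w - 4)*(w + 1)*(w + 6).
Partial-fraction decomposition: 31/(300*(w + 6)) + 1/(100*(w + 1)) - 493/(600*(w - 4)) + 143/(84*(w - 7)) + 1/(168*w).
Integrate each term: A/(w−a) contributes A·log|w−a|.

log(w)/168 + 143*log(w - 7)/84 - 493*log(w - 4)/600 + log(w + 1)/100 + 31*log(w + 6)/300 + C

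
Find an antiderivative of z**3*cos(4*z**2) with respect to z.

Let u = z², du = 2z dz; rewrite as (1/2)∫ u^1·cos(4u) du.
Now integrate by parts 1 time.

z**2*sin(4*z**2)/8 + cos(4*z**2)/32 + C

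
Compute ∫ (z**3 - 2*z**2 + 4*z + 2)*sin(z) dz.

-z**3*cos(z) + 3*z**2*sin(z) + 2*z**2*cos(z) - 4*z*sin(z) + 2*z*cos(z) - 2*sin(z) - 6*cos(z) + C

Use integration by parts with u = z**3 - 2*z**2 + 4*z + 2, dv = sin(z) dz, so v = -cos(z).
Apply parts 3 times (tabular method): alternate signs, differentiate u down to 0, integrate dv up.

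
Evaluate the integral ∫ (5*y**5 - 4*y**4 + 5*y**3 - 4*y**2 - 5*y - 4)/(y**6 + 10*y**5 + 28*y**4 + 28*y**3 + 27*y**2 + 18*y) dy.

-2*log(y)/9 + 17*log(y + 1)/20 - 1699*log(y + 3)/180 + 22631*log(y + 6)/1665 + 81*log(y**2 + 1)/740 + 16*atan(y)/185 + C

Factor the denominator: y*(y + 1)*(y + 3)*(y + 6)*(y**2 + 1).
Partial-fraction decomposition: (81*y + 32)/(370*(y**2 + 1)) + 22631/(1665*(y + 6)) - 1699/(180*(y + 3)) + 17/(20*(y + 1)) - 2/(9*y).
Integrate each term; A/(y−a) gives A·log|y−a|; the (By+D)/(y²+p²) term gives a log and an atan.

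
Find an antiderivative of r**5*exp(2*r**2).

Let u = r², du = 2r dr; rewrite as (1/2)∫ u^2·exp(2u) du.
Now integrate by parts 2 times.

(2*r**4 - 2*r**2 + 1)*exp(2*r**2)/8 + C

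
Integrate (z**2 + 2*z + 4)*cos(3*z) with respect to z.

z**2*sin(3*z)/3 + 2*z*sin(3*z)/3 + 2*z*cos(3*z)/9 + 34*sin(3*z)/27 + 2*cos(3*z)/9 + C

Use integration by parts with u = z**2 + 2*z + 4, dv = cos(3*z) dz, so v = sin(3*z)/3.
Apply parts 2 times (tabular method): alternate signs, differentiate u down to 0, integrate dv up.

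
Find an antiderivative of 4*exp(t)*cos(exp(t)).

Let u = exp(t), so du = (exp(t)) dt.
Rewriting, the integral becomes 4·∫ cos(u) du = 4·sin(u).
Substituting back, u = exp(t).

4*sin(exp(t)) + C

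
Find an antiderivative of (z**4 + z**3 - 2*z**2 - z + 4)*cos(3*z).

Use integration by parts with u = z**4 + z**3 - 2*z**2 - z + 4, dv = cos(3*z) dz, so v = sin(3*z)/3.
Apply parts 4 times (tabular method): alternate signs, differentiate u down to 0, integrate dv up.

z**4*sin(3*z)/3 + z**3*sin(3*z)/3 + 4*z**3*cos(3*z)/9 - 10*z**2*sin(3*z)/9 + z**2*cos(3*z)/3 - 5*z*sin(3*z)/9 - 20*z*cos(3*z)/27 + 128*sin(3*z)/81 - 5*cos(3*z)/27 + C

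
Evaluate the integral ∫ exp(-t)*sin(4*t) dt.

Let I denote the integral. Integrate by parts with u = sin(4*t), dv = exp(-t) dt, so v = -exp(-t): I = -exp(-t)*sin(4*t) + 4·∫ exp(-t)*cos(4*t) dt.
Apply parts again with u = cos(4*t), dv = exp(-t) dt: ∫ exp(-t)*cos(4*t) dt = -exp(-t)*cos(4*t) − 4·I. Substituting back brings back I: I = -exp(-t)*sin(4*t) - 4*exp(-t)*cos(4*t) − 16·I.
Solving for I: (1 + 16)·I equals the remaining terms, so I = (1/17)·(-exp(-t)*sin(4*t) - 4*exp(-t)*cos(4*t)).

-exp(-t)*sin(4*t)/17 - 4*exp(-t)*cos(4*t)/17 + C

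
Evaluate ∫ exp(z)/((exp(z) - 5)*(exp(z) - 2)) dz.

log(exp(z) - 5)/3 - log(exp(z) - 2)/3 + C

Let u = e^z, du = e^z dz.
The integral becomes ∫ du/((u-5)(u-2)); decompose into partial fractions.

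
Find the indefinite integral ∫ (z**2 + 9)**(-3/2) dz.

z/(9*sqrt(z**2 + 9)) + C

Substitute z = 3·tan(θ), so dz = 3·sec(θ)^2 dθ and the radical becomes sqrt(z**2 + 9) = 3·sec(θ) by the Pythagorean identity.
Integrate the resulting trig expression in θ, then back-substitute tan(θ) = z/3, sec(θ) = sqrt(z**2 + 9)/3 (absorbing any constant into C).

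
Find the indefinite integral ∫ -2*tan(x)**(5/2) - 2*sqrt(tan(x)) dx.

Let u = tan(x), so du = (tan(x)**2 + 1) dx.
Rewriting, the integral becomes -2·∫ √u du = -2·(2/3)u^(3/2).
Substituting back, u = tan(x).

-4*tan(x)**(3/2)/3 + C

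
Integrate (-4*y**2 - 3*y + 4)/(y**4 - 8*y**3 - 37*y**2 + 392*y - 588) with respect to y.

-213*log(y - 7)/70 + 79*log(y - 6)/26 - log(y - 2)/10 + 19*log(y + 7)/182 + C

Factor the denominator: (y - 7)*(y - 6)*(y - 2)*(y + 7).
Partial-fraction decomposition: 19/(182*(y + 7)) - 1/(10*(y - 2)) + 79/(26*(y - 6)) - 213/(70*(y - 7)).
Integrate each term: A/(y−a) contributes A·log|y−a|.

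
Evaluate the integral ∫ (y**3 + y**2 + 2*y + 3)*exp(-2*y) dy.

(-4*y**3 - 10*y**2 - 18*y - 21)*exp(-2*y)/8 + C

Use integration by parts with u = y**3 + y**2 + 2*y + 3, dv = exp(-2*y) dy, so v = -exp(-2*y)/2.
Apply parts 3 times (tabular method): alternate signs, differentiate u down to 0, integrate dv up.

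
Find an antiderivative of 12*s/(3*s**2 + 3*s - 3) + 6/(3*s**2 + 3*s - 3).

Let u = 3*s**2 + 3*s - 3, so du = (6*s + 3) ds.
Rewriting, the integral becomes 2·∫ 1/u du = 2·log(u).
Substituting back, u = 3*s**2 + 3*s - 3.

2*log(3*s**2 + 3*s - 3) + C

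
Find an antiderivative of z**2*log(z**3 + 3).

z**3*log(z**3 + 3)/3 - z**3/3 + log(z**3 + 3) + C

Let u = z**3 + 3, so du = (3*z**2) dz.
The integral becomes (1/3)·∫ log(u) du; integrate by parts with u′=log(u), dv′=du.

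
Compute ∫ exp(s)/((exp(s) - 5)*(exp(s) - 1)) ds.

Let u = e^s, du = e^s ds.
The integral becomes ∫ du/((u-5)(u-1)); decompose into partial fractions.

log(exp(s) - 5)/4 - log(exp(s) - 1)/4 + C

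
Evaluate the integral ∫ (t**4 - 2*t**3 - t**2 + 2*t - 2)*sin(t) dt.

Use integration by parts with u = t**4 - 2*t**3 - t**2 + 2*t - 2, dv = sin(t) dt, so v = -cos(t).
Apply parts 4 times (tabular method): alternate signs, differentiate u down to 0, integrate dv up.

-t**4*cos(t) + 4*t**3*sin(t) + 2*t**3*cos(t) - 6*t**2*sin(t) + 13*t**2*cos(t) - 26*t*sin(t) - 14*t*cos(t) + 14*sin(t) - 24*cos(t) + C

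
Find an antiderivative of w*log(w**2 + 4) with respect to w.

w**2*log(w**2 + 4)/2 - w**2/2 + 2*log(w**2 + 4) + C

Let u = w**2 + 4, so du = (2*w) dw.
The integral becomes (1/2)·∫ log(u) du; integrate by parts with u′=log(u), dv′=du.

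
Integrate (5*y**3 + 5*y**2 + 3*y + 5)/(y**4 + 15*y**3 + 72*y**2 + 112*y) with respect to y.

Factor the denominator: y*(y + 4)**2*(y + 7).
Partial-fraction decomposition: 1486/(63*(y + 7)) - 2683/(144*(y + 4)) + 247/(12*(y + 4)**2) + 5/(112*y).
Integrate each term; A/(y−a) gives A·log|y−a|; A/(y−a)² gives −A/(y−a).

5*log(y)/112 - 2683*log(y + 4)/144 + 1486*log(y + 7)/63 - 247/(12*y + 48) + C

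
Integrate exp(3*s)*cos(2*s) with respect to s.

Let I denote the integral. Integrate by parts with u = cos(2*s), dv = exp(3*s) ds, so v = exp(3*s)/3: I = exp(3*s)*cos(2*s)/3 + (2/3)·∫ exp(3*s)*sin(2*s) ds.
Apply parts again with u = sin(2*s), dv = exp(3*s) ds: ∫ exp(3*s)*sin(2*s) ds = exp(3*s)*sin(2*s)/3 − (2/3)·I. Substituting back brings back I: I = 2*exp(3*s)*sin(2*s)/9 + exp(3*s)*cos(2*s)/3 − (4/9)·I.
Solving for I: (1 + 4/9)·I equals the remaining terms, so I = (9/13)·(2*exp(3*s)*sin(2*s)/9 + exp(3*s)*cos(2*s)/3).

2*exp(3*s)*sin(2*s)/13 + 3*exp(3*s)*cos(2*s)/13 + C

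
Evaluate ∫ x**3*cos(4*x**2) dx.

x**2*sin(4*x**2)/8 + cos(4*x**2)/32 + C

Let u = x², du = 2x dx; rewrite as (1/2)∫ u^1·cos(4u) du.
Now integrate by parts 1 time.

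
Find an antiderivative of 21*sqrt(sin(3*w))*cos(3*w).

14*sin(3*w)**(3/2)/3 + C

Let u = sin(3*w), so du = (3*cos(3*w)) dw.
Rewriting, the integral becomes 7·∫ √u du = 7·(2/3)u^(3/2).
Substituting back, u = sin(3*w).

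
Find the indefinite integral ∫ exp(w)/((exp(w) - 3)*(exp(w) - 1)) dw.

Let u = e^w, du = e^w dw.
The integral becomes ∫ du/((u-1)(u-3)); decompose into partial fractions.

log(exp(w) - 3)/2 - log(exp(w) - 1)/2 + C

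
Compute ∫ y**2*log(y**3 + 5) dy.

y**3*log(y**3 + 5)/3 - y**3/3 + 5*log(y**3 + 5)/3 + C

Let u = y**3 + 5, so du = (3*y**2) dy.
The integral becomes (1/3)·∫ log(u) du; integrate by parts with u′=log(u), dv′=du.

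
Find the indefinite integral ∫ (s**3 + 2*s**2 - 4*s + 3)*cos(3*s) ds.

Use integration by parts with u = s**3 + 2*s**2 - 4*s + 3, dv = cos(3*s) ds, so v = sin(3*s)/3.
Apply parts 3 times (tabular method): alternate signs, differentiate u down to 0, integrate dv up.

s**3*sin(3*s)/3 + 2*s**2*sin(3*s)/3 + s**2*cos(3*s)/3 - 14*s*sin(3*s)/9 + 4*s*cos(3*s)/9 + 23*sin(3*s)/27 - 14*cos(3*s)/27 + C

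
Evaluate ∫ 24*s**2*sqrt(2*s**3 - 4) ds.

8*(2*s**3 - 4)**(3/2)/3 + C

Let u = 2*s**3 - 4, so du = (6*s**2) ds.
Rewriting, the integral becomes 4·∫ √u du = 4·(2/3)u^(3/2).
Substituting back, u = 2*s**3 - 4.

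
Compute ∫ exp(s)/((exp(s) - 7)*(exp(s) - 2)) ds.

Let u = e^s, du = e^s ds.
The integral becomes ∫ du/((u-7)(u-2)); decompose into partial fractions.

log(exp(s) - 7)/5 - log(exp(s) - 2)/5 + C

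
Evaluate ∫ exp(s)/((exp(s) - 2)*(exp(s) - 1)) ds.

log(exp(s) - 2) - log(exp(s) - 1) + C

Let u = e^s, du = e^s ds.
The integral becomes ∫ du/((u-1)(u-2)); decompose into partial fractions.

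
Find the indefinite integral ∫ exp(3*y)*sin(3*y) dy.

exp(3*y)*sin(3*y)/6 - exp(3*y)*cos(3*y)/6 + C

Let I denote the integral. Integrate by parts with u = sin(3*y), dv = exp(3*y) dy, so v = exp(3*y)/3: I = exp(3*y)*sin(3*y)/3 − ∫ exp(3*y)*cos(3*y) dy.
Apply parts again with u = cos(3*y), dv = exp(3*y) dy: ∫ exp(3*y)*cos(3*y) dy = exp(3*y)*cos(3*y)/3 + I. Substituting back brings back I: I = exp(3*y)*sin(3*y)/3 - exp(3*y)*cos(3*y)/3 − I.
Solving for I: (1 + 1)·I equals the remaining terms, so I = (1/2)·(exp(3*y)*sin(3*y)/3 - exp(3*y)*cos(3*y)/3).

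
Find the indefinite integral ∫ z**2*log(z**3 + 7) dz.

z**3*log(z**3 + 7)/3 - z**3/3 + 7*log(z**3 + 7)/3 + C

Let u = z**3 + 7, so du = (3*z**2) dz.
The integral becomes (1/3)·∫ log(u) du; integrate by parts with u′=log(u), dv′=du.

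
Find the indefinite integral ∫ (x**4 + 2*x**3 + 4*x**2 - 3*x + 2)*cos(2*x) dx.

x**4*sin(2*x)/2 + x**3*sin(2*x) + x**3*cos(2*x) + x**2*sin(2*x)/2 + 3*x**2*cos(2*x)/2 - 3*x*sin(2*x) + x*cos(2*x)/2 + 3*sin(2*x)/4 - 3*cos(2*x)/2 + C

Use integration by parts with u = x**4 + 2*x**3 + 4*x**2 - 3*x + 2, dv = cos(2*x) dx, so v = sin(2*x)/2.
Apply parts 4 times (tabular method): alternate signs, differentiate u down to 0, integrate dv up.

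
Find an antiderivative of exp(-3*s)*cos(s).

exp(-3*s)*sin(s)/10 - 3*exp(-3*s)*cos(s)/10 + C

Let I denote the integral. Integrate by parts with u = cos(s), dv = exp(-3*s) ds, so v = -exp(-3*s)/3: I = -exp(-3*s)*cos(s)/3 − (1/3)·∫ exp(-3*s)*sin(s) ds.
Apply parts again with u = sin(s), dv = exp(-3*s) ds: ∫ exp(-3*s)*sin(s) ds = -exp(-3*s)*sin(s)/3 + (1/3)·I. Substituting back brings back I: I = exp(-3*s)*sin(s)/9 - exp(-3*s)*cos(s)/3 − (1/9)·I.
Solving for I: (1 + 1/9)·I equals the remaining terms, so I = (9/10)·(exp(-3*s)*sin(s)/9 - exp(-3*s)*cos(s)/3).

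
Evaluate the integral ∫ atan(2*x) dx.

x*atan(2*x) - log(4*x**2 + 1)/4 + C

Use integration by parts with u = arctan(2*x), dv = dx.
Then du = 2/(4*x**2 + 1) dx.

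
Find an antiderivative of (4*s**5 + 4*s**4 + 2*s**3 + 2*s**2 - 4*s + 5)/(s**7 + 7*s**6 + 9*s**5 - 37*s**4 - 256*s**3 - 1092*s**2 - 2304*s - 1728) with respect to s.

Factor the denominator: (s - 4)*(s + 2)**2*(s + 3)*(s + 4)*(s**2 + 9).
Partial-fraction decomposition: (17579*s - 3165)/(76050*(s**2 + 9)) - 3147/(800*(s + 4)) + 667/(126*(s + 3)) - 2579/(1521*(s + 2)) + 59/(156*(s + 2)**2) + 5269/(50400*(s - 4)).
Integrate each term; A/(s−a) gives A·log|s−a|; the (Bs+D)/(s²+p²) term gives a log and an atan.

5269*log(s - 4)/50400 - 2579*log(s + 2)/1521 + 667*log(s + 3)/126 - 3147*log(s + 4)/800 + 17579*log(s**2 + 9)/152100 - 211*atan(s/3)/15210 - 59/(156*s + 312) + C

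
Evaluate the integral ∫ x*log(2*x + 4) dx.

Use integration by parts with u = log(2*x + 4), dv = x dx.
Then du = 2/(2*x + 4) dx and v = x**2/2.

x**2*log(2*x + 4)/2 - x**2/4 + x - 2*log(x + 2) + C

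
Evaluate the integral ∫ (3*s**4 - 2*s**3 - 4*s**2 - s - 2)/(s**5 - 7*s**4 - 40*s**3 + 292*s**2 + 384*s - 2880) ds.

Factor the denominator: (s - 6)**2*(s - 4)*(s + 4)*(s + 5).
Partial-fraction decomposition: 676/(363*(s + 5)) - 417/(400*(s + 4)) + 95/(48*(s - 4)) + 2433/(12100*(s - 6)) + 826/(55*(s - 6)**2).
Integrate each term; A/(s−a) gives A·log|s−a|; A/(s−a)² gives −A/(s−a).

2433*log(s - 6)/12100 + 95*log(s - 4)/48 - 417*log(s + 4)/400 + 676*log(s + 5)/363 - 826/(55*s - 330) + C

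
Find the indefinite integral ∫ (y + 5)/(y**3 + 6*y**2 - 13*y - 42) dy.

4*log(y - 3)/25 - 3*log(y + 2)/25 - log(y + 7)/25 + C

Factor the denominator: (y - 3)*(y + 2)*(y + 7).
Partial-fraction decomposition: -1/(25*(y + 7)) - 3/(25*(y + 2)) + 4/(25*(y - 3)).
Integrate each term: A/(y−a) contributes A·log|y−a|.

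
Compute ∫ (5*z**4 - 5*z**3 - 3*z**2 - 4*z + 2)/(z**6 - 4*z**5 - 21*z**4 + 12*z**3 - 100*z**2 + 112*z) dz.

log(z)/56 + 10117*log(z - 7)/24486 + log(z - 1)/30 - 157*log(z + 4)/440 - 57*log(z**2 + 4)/1060 + 343*atan(z/2)/1060 + C

Factor the denominator: z*(z - 7)*(z - 1)*(z + 4)*(z**2 + 4).
Partial-fraction decomposition: -(57*z - 343)/(530*(z**2 + 4)) - 157/(440*(z + 4)) + 1/(30*(z - 1)) + 10117/(24486*(z - 7)) + 1/(56*z).
Integrate each term; A/(z−a) gives A·log|z−a|; the (Bz+D)/(z²+p²) term gives a log and an atan.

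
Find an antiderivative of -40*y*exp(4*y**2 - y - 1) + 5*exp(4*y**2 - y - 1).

Let u = 4*y**2 - y - 1, so du = (8*y - 1) dy.
Rewriting, the integral becomes -5·∫ e^u du = -5·e^u.
Substituting back, u = 4*y**2 - y - 1.

-5*exp(4*y**2 - y - 1) + C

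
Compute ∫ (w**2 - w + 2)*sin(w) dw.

-w**2*cos(w) + 2*w*sin(w) + w*cos(w) - sin(w) + C

Use integration by parts with u = w**2 - w + 2, dv = sin(w) dw, so v = -cos(w).
Apply parts 2 times (tabular method): alternate signs, differentiate u down to 0, integrate dv up.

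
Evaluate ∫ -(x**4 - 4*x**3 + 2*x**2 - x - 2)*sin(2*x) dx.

x**4*cos(2*x)/2 - x**3*sin(2*x) - 2*x**3*cos(2*x) + 3*x**2*sin(2*x) - x**2*cos(2*x)/2 + x*sin(2*x)/2 + 5*x*cos(2*x)/2 - 5*sin(2*x)/4 - 3*cos(2*x)/4 + C

Use integration by parts with u = x**4 - 4*x**3 + 2*x**2 - x - 2, dv = -sin(2*x) dx, so v = cos(2*x)/2.
Apply parts 4 times (tabular method): alternate signs, differentiate u down to 0, integrate dv up.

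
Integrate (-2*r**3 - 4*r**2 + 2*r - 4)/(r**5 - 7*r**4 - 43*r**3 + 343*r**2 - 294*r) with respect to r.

2*log(r)/147 - 218*log(r - 7)/147 + 284*log(r - 6)/195 - log(r - 1)/30 + 59*log(r + 7)/1274 + C

Factor the denominator: r*(r - 7)*(r - 6)*(r - 1)*(r + 7).
Partial-fraction decomposition: 59/(1274*(r + 7)) - 1/(30*(r - 1)) + 284/(195*(r - 6)) - 218/(147*(r - 7)) + 2/(147*r).
Integrate each term: A/(r−a) contributes A·log|r−a|.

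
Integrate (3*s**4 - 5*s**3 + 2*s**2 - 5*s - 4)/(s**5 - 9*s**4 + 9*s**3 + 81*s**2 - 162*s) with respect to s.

2*log(s)/81 + 1423*log(s - 6)/243 - 1069*log(s - 3)/324 + 407*log(s + 3)/972 + 107/(54*s - 162) + C

Factor the denominator: s*(s - 6)*(s - 3)**2*(s + 3).
Partial-fraction decomposition: 407/(972*(s + 3)) - 1069/(324*(s - 3)) - 107/(54*(s - 3)**2) + 1423/(243*(s - 6)) + 2/(81*s).
Integrate each term; A/(s−a) gives A·log|s−a|; A/(s−a)² gives −A/(s−a).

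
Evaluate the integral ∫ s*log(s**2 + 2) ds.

s**2*log(s**2 + 2)/2 - s**2/2 + log(s**2 + 2) + C

Let u = s**2 + 2, so du = (2*s) ds.
The integral becomes (1/2)·∫ log(u) du; integrate by parts with u′=log(u), dv′=du.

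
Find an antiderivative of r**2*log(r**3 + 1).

Let u = r**3 + 1, so du = (3*r**2) dr.
The integral becomes (1/3)·∫ log(u) du; integrate by parts with u′=log(u), dv′=du.

r**3*log(r**3 + 1)/3 - r**3/3 + log(r**3 + 1)/3 + C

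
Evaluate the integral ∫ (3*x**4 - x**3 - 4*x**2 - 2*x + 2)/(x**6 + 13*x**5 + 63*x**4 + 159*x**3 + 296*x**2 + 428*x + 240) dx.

Factor the denominator: (x + 1)*(x + 3)*(x + 4)*(x + 5)*(x**2 + 4).
Partial-fraction decomposition: -(395*x + 1012)/(3770*(x**2 + 4)) - 239/(29*(x + 5)) + 389/(30*(x + 4)) - 121/(26*(x + 3)) + 1/(30*(x + 1)).
Integrate each term; A/(x−a) gives A·log|x−a|; the (Bx+D)/(x²+p²) term gives a log and an atan.

log(x + 1)/30 - 121*log(x + 3)/26 + 389*log(x + 4)/30 - 239*log(x + 5)/29 - 79*log(x**2 + 4)/1508 - 253*atan(x/2)/1885 + C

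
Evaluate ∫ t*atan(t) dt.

Use integration by parts with u = arctan(t), dv = t dt.
Then du = 1/(t**2 + 1) dt.

t**2*atan(t)/2 - t/2 + atan(t)/2 + C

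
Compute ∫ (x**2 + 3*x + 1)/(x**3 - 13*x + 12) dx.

19*log(x - 3)/14 - log(x - 1)/2 + log(x + 4)/7 + C

Factor the denominator: (x - 3)*(x - 1)*(x + 4).
Partial-fraction decomposition: 1/(7*(x + 4)) - 1/(2*(x - 1)) + 19/(14*(x - 3)).
Integrate each term: A/(x−a) contributes A·log|x−a|.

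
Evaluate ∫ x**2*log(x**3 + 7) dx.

x**3*log(x**3 + 7)/3 - x**3/3 + 7*log(x**3 + 7)/3 + C

Let u = x**3 + 7, so du = (3*x**2) dx.
The integral becomes (1/3)·∫ log(u) du; integrate by parts with u′=log(u), dv′=du.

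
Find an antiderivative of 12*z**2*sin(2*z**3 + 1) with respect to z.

Let u = 2*z**3 + 1, so du = (6*z**2) dz.
Rewriting, the integral becomes 2·∫ sin(u) du = 2·-cos(u).
Substituting back, u = 2*z**3 + 1.

-2*cos(2*z**3 + 1) + C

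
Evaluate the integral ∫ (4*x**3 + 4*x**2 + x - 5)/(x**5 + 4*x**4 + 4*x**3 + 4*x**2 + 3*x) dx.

-5*log(x)/3 + 3*log(x + 1)/2 - 4*log(x + 3)/3 + 3*log(x**2 + 1)/4 + 3*atan(x)/2 + C

Factor the denominator: x*(x + 1)*(x + 3)*(x**2 + 1).
Partial-fraction decomposition: 3*(x + 1)/(2*(x**2 + 1)) - 4/(3*(x + 3)) + 3/(2*(x + 1)) - 5/(3*x).
Integrate each term; A/(x−a) gives A·log|x−a|; the (Bx+D)/(x²+p²) term gives a log and an atan.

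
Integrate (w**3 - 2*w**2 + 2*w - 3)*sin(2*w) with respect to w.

-w**3*cos(2*w)/2 + 3*w**2*sin(2*w)/4 + w**2*cos(2*w) - w*sin(2*w) - w*cos(2*w)/4 + sin(2*w)/8 + cos(2*w) + C

Use integration by parts with u = w**3 - 2*w**2 + 2*w - 3, dv = sin(2*w) dw, so v = -cos(2*w)/2.
Apply parts 3 times (tabular method): alternate signs, differentiate u down to 0, integrate dv up.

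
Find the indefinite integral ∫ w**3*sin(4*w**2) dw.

-w**2*cos(4*w**2)/8 + sin(4*w**2)/32 + C

Let u = w², du = 2w dw; rewrite as (1/2)∫ u^1·sin(4u) du.
Now integrate by parts 1 time.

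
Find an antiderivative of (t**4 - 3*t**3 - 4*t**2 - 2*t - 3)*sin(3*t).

-t**4*cos(3*t)/3 + 4*t**3*sin(3*t)/9 + t**3*cos(3*t) - t**2*sin(3*t) + 16*t**2*cos(3*t)/9 - 32*t*sin(3*t)/27 + 49*cos(3*t)/81 + C

Use integration by parts with u = t**4 - 3*t**3 - 4*t**2 - 2*t - 3, dv = sin(3*t) dt, so v = -cos(3*t)/3.
Apply parts 4 times (tabular method): alternate signs, differentiate u down to 0, integrate dv up.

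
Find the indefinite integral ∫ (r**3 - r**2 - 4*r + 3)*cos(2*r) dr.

r**3*sin(2*r)/2 - r**2*sin(2*r)/2 + 3*r**2*cos(2*r)/4 - 11*r*sin(2*r)/4 - r*cos(2*r)/2 + 7*sin(2*r)/4 - 11*cos(2*r)/8 + C

Use integration by parts with u = r**3 - r**2 - 4*r + 3, dv = cos(2*r) dr, so v = sin(2*r)/2.
Apply parts 3 times (tabular method): alternate signs, differentiate u down to 0, integrate dv up.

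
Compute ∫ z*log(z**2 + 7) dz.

Let u = z**2 + 7, so du = (2*z) dz.
The integral becomes (1/2)·∫ log(u) du; integrate by parts with u′=log(u), dv′=du.

z**2*log(z**2 + 7)/2 - z**2/2 + 7*log(z**2 + 7)/2 + C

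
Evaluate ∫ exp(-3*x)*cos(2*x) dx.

2*exp(-3*x)*sin(2*x)/13 - 3*exp(-3*x)*cos(2*x)/13 + C

Let I denote the integral. Integrate by parts with u = cos(2*x), dv = exp(-3*x) dx, so v = -exp(-3*x)/3: I = -exp(-3*x)*cos(2*x)/3 − (2/3)·∫ exp(-3*x)*sin(2*x) dx.
Apply parts again with u = sin(2*x), dv = exp(-3*x) dx: ∫ exp(-3*x)*sin(2*x) dx = -exp(-3*x)*sin(2*x)/3 + (2/3)·I. Substituting back brings back I: I = 2*exp(-3*x)*sin(2*x)/9 - exp(-3*x)*cos(2*x)/3 − (4/9)·I.
Solving for I: (1 + 4/9)·I equals the remaining terms, so I = (9/13)·(2*exp(-3*x)*sin(2*x)/9 - exp(-3*x)*cos(2*x)/3).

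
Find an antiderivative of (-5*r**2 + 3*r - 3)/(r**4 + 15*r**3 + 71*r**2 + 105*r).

Factor the denominator: r*(r + 3)*(r + 5)*(r + 7).
Partial-fraction decomposition: 269/(56*(r + 7)) - 143/(20*(r + 5)) + 19/(8*(r + 3)) - 1/(35*r).
Integrate each term: A/(r−a) contributes A·log|r−a|.

-log(r)/35 + 19*log(r + 3)/8 - 143*log(r + 5)/20 + 269*log(r + 7)/56 + C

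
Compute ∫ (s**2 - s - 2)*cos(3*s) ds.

s**2*sin(3*s)/3 - s*sin(3*s)/3 + 2*s*cos(3*s)/9 - 20*sin(3*s)/27 - cos(3*s)/9 + C

Use integration by parts with u = s**2 - s - 2, dv = cos(3*s) ds, so v = sin(3*s)/3.
Apply parts 2 times (tabular method): alternate signs, differentiate u down to 0, integrate dv up.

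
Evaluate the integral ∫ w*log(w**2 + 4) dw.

w**2*log(w**2 + 4)/2 - w**2/2 + 2*log(w**2 + 4) + C

Let u = w**2 + 4, so du = (2*w) dw.
The integral becomes (1/2)·∫ log(u) du; integrate by parts with u′=log(u), dv′=du.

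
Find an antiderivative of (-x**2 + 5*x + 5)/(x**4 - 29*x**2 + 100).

Factor the denominator: (x - 5)*(x - 2)*(x + 2)*(x + 5).
Partial-fraction decomposition: 3/(14*(x + 5)) - 3/(28*(x + 2)) - 11/(84*(x - 2)) + 1/(42*(x - 5)).
Integrate each term: A/(x−a) contributes A·log|x−a|.

log(x - 5)/42 - 11*log(x - 2)/84 - 3*log(x + 2)/28 + 3*log(x + 5)/14 + C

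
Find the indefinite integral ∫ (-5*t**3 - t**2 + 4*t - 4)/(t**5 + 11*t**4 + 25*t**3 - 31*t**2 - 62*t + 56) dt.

Factor the denominator: (t - 1)**2*(t + 2)*(t + 4)*(t + 7).
Partial-fraction decomposition: 817/(480*(t + 7)) - 142/(75*(t + 4)) + 4/(15*(t + 2)) - 181/(2400*(t - 1)) - 1/(20*(t - 1)**2).
Integrate each term; A/(t−a) gives A·log|t−a|; A/(t−a)² gives −A/(t−a).

-181*log(t - 1)/2400 + 4*log(t + 2)/15 - 142*log(t + 4)/75 + 817*log(t + 7)/480 + 1/(20*t - 20) + C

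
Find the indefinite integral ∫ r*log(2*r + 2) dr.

r**2*log(2*r + 2)/2 - r**2/4 + r/2 - log(r + 1)/2 + C

Use integration by parts with u = log(2*r + 2), dv = r dr.
Then du = 2/(2*r + 2) dr and v = r**2/2.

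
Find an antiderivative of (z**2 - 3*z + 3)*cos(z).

z**2*sin(z) - 3*z*sin(z) + 2*z*cos(z) + sin(z) - 3*cos(z) + C

Use integration by parts with u = z**2 - 3*z + 3, dv = cos(z) dz, so v = sin(z).
Apply parts 2 times (tabular method): alternate signs, differentiate u down to 0, integrate dv up.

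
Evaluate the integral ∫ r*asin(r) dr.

Use integration by parts with u = arcsin(r), dv = r dr.
Then du = 1/sqrt(-r**2 + 1) dr.

r**2*asin(r)/2 + r*sqrt(-r**2 + 1)/4 - asin(r)/4 + C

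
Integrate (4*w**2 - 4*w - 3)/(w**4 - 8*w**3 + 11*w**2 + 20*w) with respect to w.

-3*log(w)/20 + 77*log(w - 5)/30 - 9*log(w - 4)/4 - log(w + 1)/6 + C

Factor the denominator: w*(w - 5)*(w - 4)*(w + 1).
Partial-fraction decomposition: -1/(6*(w + 1)) - 9/(4*(w - 4)) + 77/(30*(w - 5)) - 3/(20*w).
Integrate each term: A/(w−a) contributes A·log|w−a|.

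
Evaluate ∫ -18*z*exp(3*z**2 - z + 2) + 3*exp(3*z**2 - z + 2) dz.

Let u = 3*z**2 - z + 2, so du = (6*z - 1) dz.
Rewriting, the integral becomes -3·∫ e^u du = -3·e^u.
Substituting back, u = 3*z**2 - z + 2.

-3*exp(3*z**2 - z + 2) + C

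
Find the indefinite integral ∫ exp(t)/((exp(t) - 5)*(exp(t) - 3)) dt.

log(exp(t) - 5)/2 - log(exp(t) - 3)/2 + C

Let u = e^t, du = e^t dt.
The integral becomes ∫ du/((u-5)(u-3)); decompose into partial fractions.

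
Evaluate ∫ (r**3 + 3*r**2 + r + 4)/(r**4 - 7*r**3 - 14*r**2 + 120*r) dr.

log(r)/30 + 167*log(r - 6)/30 - 209*log(r - 5)/45 + 2*log(r + 4)/45 + C

Factor the denominator: r*(r - 6)*(r - 5)*(r + 4).
Partial-fraction decomposition: 2/(45*(r + 4)) - 209/(45*(r - 5)) + 167/(30*(r - 6)) + 1/(30*r).
Integrate each term: A/(r−a) contributes A·log|r−a|.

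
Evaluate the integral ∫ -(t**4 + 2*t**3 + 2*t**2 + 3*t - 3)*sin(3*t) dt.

Use integration by parts with u = t**4 + 2*t**3 + 2*t**2 + 3*t - 3, dv = -sin(3*t) dt, so v = cos(3*t)/3.
Apply parts 4 times (tabular method): alternate signs, differentiate u down to 0, integrate dv up.

t**4*cos(3*t)/3 - 4*t**3*sin(3*t)/9 + 2*t**3*cos(3*t)/3 - 2*t**2*sin(3*t)/3 + 2*t**2*cos(3*t)/9 - 4*t*sin(3*t)/27 + 5*t*cos(3*t)/9 - 5*sin(3*t)/27 - 85*cos(3*t)/81 + C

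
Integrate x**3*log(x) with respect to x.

x**4*log(x)/4 - x**4/16 + C

Use integration by parts with u = log(x), dv = x**3 dx.
Then du = 1/x dx and v = x**4/4.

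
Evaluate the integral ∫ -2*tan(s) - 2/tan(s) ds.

Let u = tan(s), so du = (tan(s)**2 + 1) ds.
Rewriting, the integral becomes -2·∫ 1/u du = -2·log(u).
Substituting back, u = tan(s).

-2*log(tan(s)) + C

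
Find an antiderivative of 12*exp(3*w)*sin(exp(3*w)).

Let u = exp(3*w), so du = (3*exp(3*w)) dw.
Rewriting, the integral becomes 4·∫ sin(u) du = 4·-cos(u).
Substituting back, u = exp(3*w).

-4*cos(exp(3*w)) + C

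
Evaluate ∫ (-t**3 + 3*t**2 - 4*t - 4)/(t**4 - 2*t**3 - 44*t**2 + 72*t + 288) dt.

-17*log(t - 6)/24 + 3*log(t - 4)/10 + log(t + 2)/8 - 43*log(t + 6)/60 + C

Factor the denominator: (t - 6)*(t - 4)*(t + 2)*(t + 6).
Partial-fraction decomposition: -43/(60*(t + 6)) + 1/(8*(t + 2)) + 3/(10*(t - 4)) - 17/(24*(t - 6)).
Integrate each term: A/(t−a) contributes A·log|t−a|.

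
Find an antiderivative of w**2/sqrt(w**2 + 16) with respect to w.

Substitute w = 4·tan(θ), so dw = 4·sec(θ)^2 dθ and the radical becomes sqrt(w**2 + 16) = 4·sec(θ) by the Pythagorean identity.
Integrate the resulting trig expression in θ, then back-substitute tan(θ) = w/4, sec(θ) = sqrt(w**2 + 16)/4 (absorbing any constant into C).

w*sqrt(w**2 + 16)/2 - 8*log(w + sqrt(w**2 + 16)) + C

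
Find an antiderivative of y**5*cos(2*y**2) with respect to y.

y**4*sin(2*y**2)/4 + y**2*cos(2*y**2)/4 - sin(2*y**2)/8 + C

Let u = y², du = 2y dy; rewrite as (1/2)∫ u^2·cos(2u) du.
Now integrate by parts 2 times.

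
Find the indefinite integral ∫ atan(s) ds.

Use integration by parts with u = arctan(s), dv = ds.
Then du = 1/(s**2 + 1) ds.

s*atan(s) - log(s**2 + 1)/2 + C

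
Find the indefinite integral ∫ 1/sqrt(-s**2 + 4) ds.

asin(s/2) + C

Substitute s = 2·sin(θ), so ds = 2·cos(θ) dθ and the radical becomes sqrt(-s**2 + 4) = 2·cos(θ) by the Pythagorean identity.
Integrate the resulting trig expression in θ, then back-substitute θ = asin(s/2), sin(θ) = s/2, cos(θ) = sqrt(-s**2 + 4)/2 (absorbing any constant into C).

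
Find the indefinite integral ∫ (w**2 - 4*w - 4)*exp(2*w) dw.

(2*w**2 - 10*w - 3)*exp(2*w)/4 + C

Use integration by parts with u = w**2 - 4*w - 4, dv = exp(2*w) dw, so v = exp(2*w)/2.
Apply parts 2 times (tabular method): alternate signs, differentiate u down to 0, integrate dv up.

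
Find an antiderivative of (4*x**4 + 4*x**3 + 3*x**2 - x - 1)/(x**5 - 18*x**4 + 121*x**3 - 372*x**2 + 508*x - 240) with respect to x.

6149*log(x - 6)/40 - 1023*log(x - 5)/4 + 441*log(x - 4)/4 - 35*log(x - 2)/8 + 3*log(x - 1)/20 + C

Factor the denominator: (x - 6)*(x - 5)*(x - 4)*(x - 2)*(x - 1).
Partial-fraction decomposition: 3/(20*(x - 1)) - 35/(8*(x - 2)) + 441/(4*(x - 4)) - 1023/(4*(x - 5)) + 6149/(40*(x - 6)).
Integrate each term: A/(x−a) contributes A·log|x−a|.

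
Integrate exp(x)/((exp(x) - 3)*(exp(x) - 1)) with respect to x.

log(exp(x) - 3)/2 - log(exp(x) - 1)/2 + C

Let u = e^x, du = e^x dx.
The integral becomes ∫ du/((u-1)(u-3)); decompose into partial fractions.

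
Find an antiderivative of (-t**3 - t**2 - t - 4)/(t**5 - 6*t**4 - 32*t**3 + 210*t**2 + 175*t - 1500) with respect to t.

Factor the denominator: (t - 5)**2*(t - 4)*(t + 3)*(t + 5).
Partial-fraction decomposition: 101/(1800*(t + 5)) - 17/(896*(t + 3)) - 88/(63*(t - 4)) + 4351/(3200*(t - 5)) - 159/(80*(t - 5)**2).
Integrate each term; A/(t−a) gives A·log|t−a|; A/(t−a)² gives −A/(t−a).

4351*log(t - 5)/3200 - 88*log(t - 4)/63 - 17*log(t + 3)/896 + 101*log(t + 5)/1800 + 159/(80*t - 400) + C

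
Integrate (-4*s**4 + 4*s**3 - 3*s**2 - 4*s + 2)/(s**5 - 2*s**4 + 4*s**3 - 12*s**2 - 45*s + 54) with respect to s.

Factor the denominator: (s - 3)*(s - 1)*(s + 2)*(s**2 + 9).
Partial-fraction decomposition: -(509*s + 204)/(234*(s**2 + 9)) - 98/(195*(s + 2)) + 1/(12*(s - 1)) - 253/(180*(s - 3)).
Integrate each term; A/(s−a) gives A·log|s−a|; the (Bs+D)/(s²+p²) term gives a log and an atan.

-253*log(s - 3)/180 + log(s - 1)/12 - 98*log(s + 2)/195 - 509*log(s**2 + 9)/468 - 34*atan(s/3)/117 + C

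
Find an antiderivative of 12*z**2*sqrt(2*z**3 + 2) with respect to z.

4*(2*z**3 + 2)**(3/2)/3 + C

Let u = 2*z**3 + 2, so du = (6*z**2) dz.
Rewriting, the integral becomes 2·∫ √u du = 2·(2/3)u^(3/2).
Substituting back, u = 2*z**3 + 2.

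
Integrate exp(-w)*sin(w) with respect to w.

Let I denote the integral. Integrate by parts with u = sin(w), dv = exp(-w) dw, so v = -exp(-w): I = -exp(-w)*sin(w) + ∫ exp(-w)*cos(w) dw.
Apply parts again with u = cos(w), dv = exp(-w) dw: ∫ exp(-w)*cos(w) dw = -exp(-w)*cos(w) − I. Substituting back brings back I: I = -exp(-w)*sin(w) - exp(-w)*cos(w) − I.
Solving for I: (1 + 1)·I equals the remaining terms, so I = (1/2)·(-exp(-w)*sin(w) - exp(-w)*cos(w)).

-exp(-w)*sin(w)/2 - exp(-w)*cos(w)/2 + C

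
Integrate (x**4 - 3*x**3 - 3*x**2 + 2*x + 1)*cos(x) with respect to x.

x**4*sin(x) - 3*x**3*sin(x) + 4*x**3*cos(x) - 15*x**2*sin(x) - 9*x**2*cos(x) + 20*x*sin(x) - 30*x*cos(x) + 31*sin(x) + 20*cos(x) + C

Use integration by parts with u = x**4 - 3*x**3 - 3*x**2 + 2*x + 1, dv = cos(x) dx, so v = sin(x).
Apply parts 4 times (tabular method): alternate signs, differentiate u down to 0, integrate dv up.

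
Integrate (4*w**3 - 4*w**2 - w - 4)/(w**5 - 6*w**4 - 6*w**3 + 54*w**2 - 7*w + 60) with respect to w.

Factor the denominator: (w - 5)*(w - 4)*(w + 3)*(w**2 + 1).
Partial-fraction decomposition: -(33*w - 4)/(442*(w**2 + 1)) - 29/(112*(w + 3)) - 184/(119*(w - 4)) + 391/(208*(w - 5)).
Integrate each term; A/(w−a) gives A·log|w−a|; the (Bw+D)/(w²+p²) term gives a log and an atan.

391*log(w - 5)/208 - 184*log(w - 4)/119 - 29*log(w + 3)/112 - 33*log(w**2 + 1)/884 + 2*atan(w)/221 + C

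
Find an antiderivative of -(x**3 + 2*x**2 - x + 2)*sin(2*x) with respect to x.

x**3*cos(2*x)/2 - 3*x**2*sin(2*x)/4 + x**2*cos(2*x) - x*sin(2*x) - 5*x*cos(2*x)/4 + 5*sin(2*x)/8 + cos(2*x)/2 + C

Use integration by parts with u = x**3 + 2*x**2 - x + 2, dv = -sin(2*x) dx, so v = cos(2*x)/2.
Apply parts 3 times (tabular method): alternate signs, differentiate u down to 0, integrate dv up.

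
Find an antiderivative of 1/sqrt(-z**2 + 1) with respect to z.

asin(z) + C

Substitute z = sin(θ), so dz = cos(θ) dθ and the radical becomes sqrt(-z**2 + 1) = cos(θ) by the Pythagorean identity.
Integrate the resulting trig expression in θ, then back-substitute θ = asin(z), sin(θ) = z, cos(θ) = sqrt(-z**2 + 1) (absorbing any constant into C).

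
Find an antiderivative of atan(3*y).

y*atan(3*y) - log(9*y**2 + 1)/6 + C

Use integration by parts with u = arctan(3*y), dv = dy.
Then du = 3/(9*y**2 + 1) dy.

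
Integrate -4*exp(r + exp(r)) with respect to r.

Let u = exp(r), so du = (exp(r)) dr.
Rewriting, the integral becomes -4·∫ e^u du = -4·e^u.
Substituting back, u = exp(r).

-4*exp(exp(r)) + C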